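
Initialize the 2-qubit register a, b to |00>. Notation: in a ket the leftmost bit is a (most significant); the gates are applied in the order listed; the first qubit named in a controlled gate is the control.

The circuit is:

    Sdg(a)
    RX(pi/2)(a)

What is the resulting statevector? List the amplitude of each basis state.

After the circuit, the state carries amplitude sqrt(2)/2 on |00>, 0 on |01>, -sqrt(2)*I/2 on |10>, 0 on |11>.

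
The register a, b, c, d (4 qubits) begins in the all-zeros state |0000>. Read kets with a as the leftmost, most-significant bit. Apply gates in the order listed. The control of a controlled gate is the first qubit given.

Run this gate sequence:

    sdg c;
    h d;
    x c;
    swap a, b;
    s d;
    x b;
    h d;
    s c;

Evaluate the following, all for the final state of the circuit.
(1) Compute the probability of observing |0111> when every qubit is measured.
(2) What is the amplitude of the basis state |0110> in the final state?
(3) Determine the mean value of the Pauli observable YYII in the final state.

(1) A full measurement returns |0111> with probability 1/2.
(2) |0110> carries amplitude -1/2 + I/2 in the final state.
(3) The observable YYII averages to 0.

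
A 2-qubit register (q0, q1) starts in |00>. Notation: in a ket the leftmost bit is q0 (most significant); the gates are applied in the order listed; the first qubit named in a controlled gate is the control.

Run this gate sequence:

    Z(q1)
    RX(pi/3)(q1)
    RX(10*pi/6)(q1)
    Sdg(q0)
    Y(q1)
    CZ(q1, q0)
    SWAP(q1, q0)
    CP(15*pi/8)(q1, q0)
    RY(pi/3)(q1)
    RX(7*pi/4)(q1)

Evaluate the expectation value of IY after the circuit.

The observable IY averages to sqrt(2)/4.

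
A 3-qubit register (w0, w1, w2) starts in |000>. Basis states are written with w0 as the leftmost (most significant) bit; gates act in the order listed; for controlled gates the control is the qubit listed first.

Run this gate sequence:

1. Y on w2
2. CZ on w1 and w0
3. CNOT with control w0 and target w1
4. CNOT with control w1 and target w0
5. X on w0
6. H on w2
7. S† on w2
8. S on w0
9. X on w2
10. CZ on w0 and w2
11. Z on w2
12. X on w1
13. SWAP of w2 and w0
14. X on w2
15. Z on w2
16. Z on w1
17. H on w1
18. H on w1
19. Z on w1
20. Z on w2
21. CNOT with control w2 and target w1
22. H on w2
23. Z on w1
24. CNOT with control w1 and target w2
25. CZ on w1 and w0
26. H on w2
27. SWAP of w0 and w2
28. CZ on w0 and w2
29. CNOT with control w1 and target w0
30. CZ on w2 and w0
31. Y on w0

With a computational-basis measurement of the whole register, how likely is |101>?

Outcome |101> occurs with probability 0. Key observation: gates 15-20 undo each other exactly, leaving only the rest of the circuit to track.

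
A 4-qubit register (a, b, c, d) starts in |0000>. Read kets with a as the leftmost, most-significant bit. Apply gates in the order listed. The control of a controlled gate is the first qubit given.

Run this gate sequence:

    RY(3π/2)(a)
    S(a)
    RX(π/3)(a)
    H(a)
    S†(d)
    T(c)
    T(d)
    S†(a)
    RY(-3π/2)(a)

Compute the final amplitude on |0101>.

|0101> carries amplitude 0 in the final state.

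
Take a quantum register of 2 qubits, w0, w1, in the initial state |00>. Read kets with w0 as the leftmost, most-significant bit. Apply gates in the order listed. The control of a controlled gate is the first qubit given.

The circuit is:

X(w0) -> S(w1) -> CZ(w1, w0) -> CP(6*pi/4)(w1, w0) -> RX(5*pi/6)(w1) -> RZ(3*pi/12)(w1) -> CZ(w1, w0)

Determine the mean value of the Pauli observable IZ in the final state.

The observable IZ averages to -sqrt(3)/2.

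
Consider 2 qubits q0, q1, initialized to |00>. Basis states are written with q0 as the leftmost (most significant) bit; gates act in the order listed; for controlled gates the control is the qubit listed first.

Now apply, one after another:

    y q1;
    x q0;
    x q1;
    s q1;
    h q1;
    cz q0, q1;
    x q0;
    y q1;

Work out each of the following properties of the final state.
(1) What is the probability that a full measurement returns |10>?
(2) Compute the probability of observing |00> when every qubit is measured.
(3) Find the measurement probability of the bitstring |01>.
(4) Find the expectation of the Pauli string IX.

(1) The probability of measuring |10> is 0.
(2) A full measurement returns |00> with probability 1/2.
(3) A full measurement returns |01> with probability 1/2.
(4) The observable IX averages to 1.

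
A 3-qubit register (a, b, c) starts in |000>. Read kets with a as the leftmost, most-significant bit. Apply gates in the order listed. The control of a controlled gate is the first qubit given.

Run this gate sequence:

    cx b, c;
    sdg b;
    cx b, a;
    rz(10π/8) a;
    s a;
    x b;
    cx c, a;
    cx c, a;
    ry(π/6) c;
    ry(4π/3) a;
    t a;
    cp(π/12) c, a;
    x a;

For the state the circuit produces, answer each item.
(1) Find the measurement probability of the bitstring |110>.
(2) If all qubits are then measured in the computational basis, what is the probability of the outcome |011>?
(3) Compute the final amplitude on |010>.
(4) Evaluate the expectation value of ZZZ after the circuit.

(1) A full measurement returns |110> with probability sqrt(3)/16 + 1/8. Key observation: gates 7-8 undo each other exactly, leaving only the rest of the circuit to track.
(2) Outcome |011> occurs with probability 3/8 - 3*sqrt(3)/16.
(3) The amplitude on |010> is (-3*sqrt(2) - sqrt(6))*exp(5*I*pi/8)/8.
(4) The observable ZZZ averages to -sqrt(3)/4.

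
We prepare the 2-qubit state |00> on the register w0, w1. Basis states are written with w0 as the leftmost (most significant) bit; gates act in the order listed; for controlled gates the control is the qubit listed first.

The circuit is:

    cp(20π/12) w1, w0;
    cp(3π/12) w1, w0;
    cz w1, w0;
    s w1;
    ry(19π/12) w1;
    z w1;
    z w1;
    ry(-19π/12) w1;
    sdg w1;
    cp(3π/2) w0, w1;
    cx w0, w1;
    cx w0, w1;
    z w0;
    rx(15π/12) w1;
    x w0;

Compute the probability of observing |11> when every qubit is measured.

The probability of measuring |11> is sqrt(2)/4 + 1/2. Key observation: gates 4-9 undo each other exactly, leaving only the rest of the circuit to track.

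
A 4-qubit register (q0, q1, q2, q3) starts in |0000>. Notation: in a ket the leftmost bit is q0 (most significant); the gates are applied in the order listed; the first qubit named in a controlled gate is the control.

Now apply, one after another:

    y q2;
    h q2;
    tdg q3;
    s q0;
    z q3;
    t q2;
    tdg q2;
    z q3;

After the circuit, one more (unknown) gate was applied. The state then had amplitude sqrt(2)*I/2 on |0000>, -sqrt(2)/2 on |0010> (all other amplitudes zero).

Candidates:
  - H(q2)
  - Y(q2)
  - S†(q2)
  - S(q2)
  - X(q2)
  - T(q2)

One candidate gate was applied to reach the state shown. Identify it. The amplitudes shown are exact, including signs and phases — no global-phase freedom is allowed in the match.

The applied gate was S†(q2). Key observation: steps 5-8 multiply out to the identity, so the circuit reduces to the remaining gates.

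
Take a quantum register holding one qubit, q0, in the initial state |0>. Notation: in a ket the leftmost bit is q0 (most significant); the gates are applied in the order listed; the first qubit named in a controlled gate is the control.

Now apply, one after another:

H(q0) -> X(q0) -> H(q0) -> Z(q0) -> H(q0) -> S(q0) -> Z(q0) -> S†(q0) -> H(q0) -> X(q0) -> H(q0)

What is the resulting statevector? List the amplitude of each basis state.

After the circuit, the state carries amplitude sqrt(2)/2 on |0>, sqrt(2)/2 on |1>.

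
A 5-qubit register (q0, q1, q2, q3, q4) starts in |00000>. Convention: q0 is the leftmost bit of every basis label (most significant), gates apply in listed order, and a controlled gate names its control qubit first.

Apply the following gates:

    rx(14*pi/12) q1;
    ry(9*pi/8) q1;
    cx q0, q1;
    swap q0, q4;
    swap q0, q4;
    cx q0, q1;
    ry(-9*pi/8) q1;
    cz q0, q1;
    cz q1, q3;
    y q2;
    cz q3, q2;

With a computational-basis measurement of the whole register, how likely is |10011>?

The probability of measuring |10011> is 0.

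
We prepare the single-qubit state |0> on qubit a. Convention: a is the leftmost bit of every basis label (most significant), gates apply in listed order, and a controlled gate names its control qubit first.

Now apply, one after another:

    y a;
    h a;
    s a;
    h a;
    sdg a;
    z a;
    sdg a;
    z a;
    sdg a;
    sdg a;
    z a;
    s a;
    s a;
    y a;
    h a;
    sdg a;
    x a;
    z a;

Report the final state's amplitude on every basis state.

After the circuit, the state carries amplitude -sqrt(2)*I/2 on |0>, -sqrt(2)*I/2 on |1>.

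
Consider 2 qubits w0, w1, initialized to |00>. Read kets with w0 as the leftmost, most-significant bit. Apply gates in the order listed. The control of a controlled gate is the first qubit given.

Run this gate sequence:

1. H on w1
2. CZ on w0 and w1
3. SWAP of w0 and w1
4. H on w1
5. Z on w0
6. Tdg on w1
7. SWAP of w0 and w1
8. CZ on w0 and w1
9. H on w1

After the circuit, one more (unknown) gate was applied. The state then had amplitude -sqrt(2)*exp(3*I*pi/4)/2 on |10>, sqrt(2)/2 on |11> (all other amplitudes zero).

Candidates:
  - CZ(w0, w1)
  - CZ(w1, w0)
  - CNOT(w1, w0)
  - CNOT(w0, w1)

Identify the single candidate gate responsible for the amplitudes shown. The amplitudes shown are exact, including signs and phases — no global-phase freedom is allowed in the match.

The applied gate was CNOT(w1, w0).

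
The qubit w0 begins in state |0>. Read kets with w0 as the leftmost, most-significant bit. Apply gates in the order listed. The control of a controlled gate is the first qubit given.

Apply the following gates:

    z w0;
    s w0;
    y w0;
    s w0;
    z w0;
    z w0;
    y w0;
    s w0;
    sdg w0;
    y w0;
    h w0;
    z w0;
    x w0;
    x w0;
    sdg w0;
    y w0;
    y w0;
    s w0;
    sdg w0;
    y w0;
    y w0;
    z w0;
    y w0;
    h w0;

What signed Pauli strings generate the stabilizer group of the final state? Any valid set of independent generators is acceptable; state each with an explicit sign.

The final state is stabilized by the group generated by -Y; other independent generating sets are equally valid. Key observation: gates 17-20 undo each other exactly, leaving only the rest of the circuit to track.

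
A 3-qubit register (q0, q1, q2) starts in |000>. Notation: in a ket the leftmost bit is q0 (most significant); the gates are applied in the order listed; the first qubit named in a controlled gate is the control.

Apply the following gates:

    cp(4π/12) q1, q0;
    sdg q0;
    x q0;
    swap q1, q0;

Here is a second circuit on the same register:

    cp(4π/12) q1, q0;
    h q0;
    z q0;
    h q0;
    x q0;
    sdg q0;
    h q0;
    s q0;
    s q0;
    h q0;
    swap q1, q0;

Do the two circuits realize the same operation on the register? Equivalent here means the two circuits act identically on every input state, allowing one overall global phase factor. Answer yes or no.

Yes: on every input state the two circuits agree up to one overall phase factor.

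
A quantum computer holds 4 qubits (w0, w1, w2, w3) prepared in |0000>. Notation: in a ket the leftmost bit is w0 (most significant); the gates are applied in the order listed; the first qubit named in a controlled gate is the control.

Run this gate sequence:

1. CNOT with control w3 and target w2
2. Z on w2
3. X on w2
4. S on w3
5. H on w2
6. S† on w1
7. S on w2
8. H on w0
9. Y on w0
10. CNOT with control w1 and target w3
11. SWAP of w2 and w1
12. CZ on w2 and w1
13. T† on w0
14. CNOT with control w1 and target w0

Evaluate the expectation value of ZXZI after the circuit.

In the final state, ZXZI has expectation sqrt(2)/2.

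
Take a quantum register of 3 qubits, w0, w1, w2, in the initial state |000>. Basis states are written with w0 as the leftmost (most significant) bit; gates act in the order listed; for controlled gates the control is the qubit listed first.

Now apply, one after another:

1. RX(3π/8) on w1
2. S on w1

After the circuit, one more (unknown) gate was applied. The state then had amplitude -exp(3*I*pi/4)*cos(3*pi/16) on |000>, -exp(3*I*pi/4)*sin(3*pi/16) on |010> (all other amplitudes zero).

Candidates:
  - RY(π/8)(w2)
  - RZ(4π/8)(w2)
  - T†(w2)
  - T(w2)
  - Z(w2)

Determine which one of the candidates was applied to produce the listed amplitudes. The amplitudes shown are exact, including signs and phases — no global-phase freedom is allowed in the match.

It was RZ(4π/8)(w2) that produced the state shown.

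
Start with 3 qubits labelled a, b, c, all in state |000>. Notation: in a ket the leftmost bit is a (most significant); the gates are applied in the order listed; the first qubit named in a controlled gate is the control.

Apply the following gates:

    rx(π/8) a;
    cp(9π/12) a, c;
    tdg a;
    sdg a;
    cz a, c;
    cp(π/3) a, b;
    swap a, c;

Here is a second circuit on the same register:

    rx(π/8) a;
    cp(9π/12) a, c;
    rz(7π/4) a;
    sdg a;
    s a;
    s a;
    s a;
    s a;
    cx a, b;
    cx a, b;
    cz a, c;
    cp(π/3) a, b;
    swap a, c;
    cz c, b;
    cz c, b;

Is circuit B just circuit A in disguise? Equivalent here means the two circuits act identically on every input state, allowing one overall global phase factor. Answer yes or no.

Yes: on every input state the two circuits agree up to one overall phase factor.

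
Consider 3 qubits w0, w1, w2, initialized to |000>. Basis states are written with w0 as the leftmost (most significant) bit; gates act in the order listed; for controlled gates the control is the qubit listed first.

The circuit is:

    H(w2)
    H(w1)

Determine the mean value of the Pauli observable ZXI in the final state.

In the final state, ZXI has expectation 1.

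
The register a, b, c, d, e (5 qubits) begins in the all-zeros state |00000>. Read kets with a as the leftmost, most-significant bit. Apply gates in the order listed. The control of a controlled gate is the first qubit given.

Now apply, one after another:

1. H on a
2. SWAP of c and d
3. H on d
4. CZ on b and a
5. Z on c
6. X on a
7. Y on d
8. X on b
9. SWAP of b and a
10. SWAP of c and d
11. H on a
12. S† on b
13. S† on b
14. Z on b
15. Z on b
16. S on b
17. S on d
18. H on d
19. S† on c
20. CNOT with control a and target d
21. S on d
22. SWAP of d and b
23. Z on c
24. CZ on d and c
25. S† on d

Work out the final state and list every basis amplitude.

After the circuit, the state carries amplitude -I/4 on |00000>, 0 on |00001>, I/4 on |00010>, 0 on |00011>, -1/4 on |00100>, 0 on |00101>, -1/4 on |00110>, 0 on |00111>, 1/4 on |01000>, 0 on |01001>, -1/4 on |01010>, 0 on |01011>, -I/4 on |01100>, 0 on |01101>, -I/4 on |01110>, 0 on |01111>, I/4 on |10000>, 0 on |10001>, -I/4 on |10010>, 0 on |10011>, 1/4 on |10100>, 0 on |10101>, 1/4 on |10110>, 0 on |10111>, -1/4 on |11000>, 0 on |11001>, 1/4 on |11010>, 0 on |11011>, I/4 on |11100>, 0 on |11101>, I/4 on |11110>, 0 on |11111>.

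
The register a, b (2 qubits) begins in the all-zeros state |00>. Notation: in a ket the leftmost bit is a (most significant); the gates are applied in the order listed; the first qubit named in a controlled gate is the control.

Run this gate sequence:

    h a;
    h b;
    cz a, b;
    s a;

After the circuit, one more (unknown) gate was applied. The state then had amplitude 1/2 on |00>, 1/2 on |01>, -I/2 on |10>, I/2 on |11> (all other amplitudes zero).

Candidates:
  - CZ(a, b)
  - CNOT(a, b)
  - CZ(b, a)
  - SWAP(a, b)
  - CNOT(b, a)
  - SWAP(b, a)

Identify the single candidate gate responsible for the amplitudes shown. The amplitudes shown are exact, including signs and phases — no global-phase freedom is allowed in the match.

It was CNOT(a, b) that produced the state shown.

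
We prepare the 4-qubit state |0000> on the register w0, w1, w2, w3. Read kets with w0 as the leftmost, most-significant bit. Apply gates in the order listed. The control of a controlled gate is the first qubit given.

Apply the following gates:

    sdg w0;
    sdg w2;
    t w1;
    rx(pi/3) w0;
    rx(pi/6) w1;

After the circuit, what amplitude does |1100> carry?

|1100> carries amplitude -sqrt(6)/8 + sqrt(2)/8 in the final state.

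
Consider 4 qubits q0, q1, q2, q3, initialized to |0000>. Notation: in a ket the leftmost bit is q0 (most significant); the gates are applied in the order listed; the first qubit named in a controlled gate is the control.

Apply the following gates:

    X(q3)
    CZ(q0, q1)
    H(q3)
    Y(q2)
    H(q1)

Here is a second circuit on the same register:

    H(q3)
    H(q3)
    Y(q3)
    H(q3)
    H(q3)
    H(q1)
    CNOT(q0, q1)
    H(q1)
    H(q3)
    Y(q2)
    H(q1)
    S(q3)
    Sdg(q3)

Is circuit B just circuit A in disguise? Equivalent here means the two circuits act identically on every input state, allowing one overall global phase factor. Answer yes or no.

No, they are not equivalent — no single phase factor reconciles the two unitaries.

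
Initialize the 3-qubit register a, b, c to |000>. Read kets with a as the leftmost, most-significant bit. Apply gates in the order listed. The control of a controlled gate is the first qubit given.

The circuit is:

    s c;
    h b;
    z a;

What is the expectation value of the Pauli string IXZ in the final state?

In the final state, IXZ has expectation 1.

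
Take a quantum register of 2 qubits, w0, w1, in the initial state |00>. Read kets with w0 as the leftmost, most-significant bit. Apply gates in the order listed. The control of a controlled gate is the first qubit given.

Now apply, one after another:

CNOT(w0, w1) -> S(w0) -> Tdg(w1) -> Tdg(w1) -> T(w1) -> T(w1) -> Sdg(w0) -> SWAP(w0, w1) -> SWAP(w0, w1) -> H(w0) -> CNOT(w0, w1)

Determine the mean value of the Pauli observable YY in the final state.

The expectation value of YY is -1. Key observation: the block from step 2 through step 7 cancels to the identity and can be dropped.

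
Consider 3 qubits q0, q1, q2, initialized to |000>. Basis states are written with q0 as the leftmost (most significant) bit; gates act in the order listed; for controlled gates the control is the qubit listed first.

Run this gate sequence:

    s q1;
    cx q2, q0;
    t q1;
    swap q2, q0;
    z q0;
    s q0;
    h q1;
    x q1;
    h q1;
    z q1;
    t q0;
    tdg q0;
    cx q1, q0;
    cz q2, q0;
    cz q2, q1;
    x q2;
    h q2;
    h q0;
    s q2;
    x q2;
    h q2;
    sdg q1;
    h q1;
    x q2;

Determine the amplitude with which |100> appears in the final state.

|100> carries amplitude -1/4 - I/4 in the final state.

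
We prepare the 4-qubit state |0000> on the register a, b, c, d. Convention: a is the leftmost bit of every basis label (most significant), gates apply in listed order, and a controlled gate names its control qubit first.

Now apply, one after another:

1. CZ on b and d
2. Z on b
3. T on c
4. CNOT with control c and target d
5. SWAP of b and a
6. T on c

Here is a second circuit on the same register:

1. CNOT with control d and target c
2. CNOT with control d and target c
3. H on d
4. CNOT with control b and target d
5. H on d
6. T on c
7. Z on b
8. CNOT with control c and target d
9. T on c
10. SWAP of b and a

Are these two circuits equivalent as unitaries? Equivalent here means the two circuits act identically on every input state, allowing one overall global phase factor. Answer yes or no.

Yes — the two circuits implement the same unitary up to a global phase.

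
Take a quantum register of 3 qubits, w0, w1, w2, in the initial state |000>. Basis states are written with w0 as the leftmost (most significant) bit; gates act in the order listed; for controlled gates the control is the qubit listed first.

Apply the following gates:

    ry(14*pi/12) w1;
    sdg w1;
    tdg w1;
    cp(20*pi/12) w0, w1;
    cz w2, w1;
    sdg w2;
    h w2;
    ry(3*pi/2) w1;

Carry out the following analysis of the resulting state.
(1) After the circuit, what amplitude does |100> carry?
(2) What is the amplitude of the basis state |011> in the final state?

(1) The amplitude on |100> is 0.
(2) The final state's coefficient on |011> equals -sqrt(6)/8 + sqrt(2)/8 + sqrt(2)*exp(I*pi/4)/8 + sqrt(6)*exp(I*pi/4)/8.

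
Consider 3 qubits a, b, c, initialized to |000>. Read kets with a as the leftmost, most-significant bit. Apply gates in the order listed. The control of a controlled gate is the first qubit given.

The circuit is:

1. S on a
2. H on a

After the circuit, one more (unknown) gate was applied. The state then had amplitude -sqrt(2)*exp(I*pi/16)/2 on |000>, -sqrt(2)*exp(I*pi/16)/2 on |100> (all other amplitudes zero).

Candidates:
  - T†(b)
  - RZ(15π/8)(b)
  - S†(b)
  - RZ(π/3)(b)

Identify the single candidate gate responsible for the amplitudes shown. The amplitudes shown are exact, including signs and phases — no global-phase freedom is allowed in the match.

It was RZ(15π/8)(b) that produced the state shown.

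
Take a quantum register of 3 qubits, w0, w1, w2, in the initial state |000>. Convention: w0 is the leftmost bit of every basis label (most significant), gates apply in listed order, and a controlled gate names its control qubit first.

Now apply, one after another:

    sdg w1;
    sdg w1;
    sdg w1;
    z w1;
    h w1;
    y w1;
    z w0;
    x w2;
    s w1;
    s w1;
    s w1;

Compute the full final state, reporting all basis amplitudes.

The final amplitudes are -sqrt(2)*I/2 on |001>, sqrt(2)/2 on |011>, and 0 on every other basis state.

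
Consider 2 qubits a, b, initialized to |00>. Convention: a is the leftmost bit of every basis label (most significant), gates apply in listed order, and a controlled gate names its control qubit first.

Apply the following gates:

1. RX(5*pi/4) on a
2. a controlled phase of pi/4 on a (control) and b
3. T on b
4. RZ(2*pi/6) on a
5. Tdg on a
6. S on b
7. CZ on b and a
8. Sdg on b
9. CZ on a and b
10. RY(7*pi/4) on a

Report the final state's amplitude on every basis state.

After the circuit, the state carries amplitude sqrt(2)*(-exp(5*I*pi/6) + exp(5*I*pi/12))/4 on |00>, 0 on |01>, (-(sqrt(2) + 2)*exp(2*I*pi/3) - (-2 + sqrt(2))*exp(I*pi/12))*exp(3*I*pi/4)/4 on |10>, 0 on |11>.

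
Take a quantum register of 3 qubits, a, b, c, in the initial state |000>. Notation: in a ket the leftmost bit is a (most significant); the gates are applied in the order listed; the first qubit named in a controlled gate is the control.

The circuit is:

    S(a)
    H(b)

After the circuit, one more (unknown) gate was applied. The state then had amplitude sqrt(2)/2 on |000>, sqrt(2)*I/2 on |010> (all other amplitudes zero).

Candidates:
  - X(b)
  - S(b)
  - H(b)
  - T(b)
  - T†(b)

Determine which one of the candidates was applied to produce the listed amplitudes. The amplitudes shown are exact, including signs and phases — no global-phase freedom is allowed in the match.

The applied gate was S(b).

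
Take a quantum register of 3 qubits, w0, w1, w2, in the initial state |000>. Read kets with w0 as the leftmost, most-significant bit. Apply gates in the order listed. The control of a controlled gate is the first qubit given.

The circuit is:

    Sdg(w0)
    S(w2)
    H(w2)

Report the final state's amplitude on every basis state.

After the circuit, the state carries amplitude sqrt(2)/2 on |000>, sqrt(2)/2 on |001>, and 0 on every other basis state.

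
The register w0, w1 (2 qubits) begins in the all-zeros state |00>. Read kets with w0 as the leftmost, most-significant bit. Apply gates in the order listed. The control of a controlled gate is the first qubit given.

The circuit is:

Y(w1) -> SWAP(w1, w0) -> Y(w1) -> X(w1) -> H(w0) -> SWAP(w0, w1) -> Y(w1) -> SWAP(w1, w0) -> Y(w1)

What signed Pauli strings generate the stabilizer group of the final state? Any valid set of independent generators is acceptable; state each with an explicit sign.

The final state is stabilized by the group generated by +XI, -IZ; other independent generating sets are equally valid.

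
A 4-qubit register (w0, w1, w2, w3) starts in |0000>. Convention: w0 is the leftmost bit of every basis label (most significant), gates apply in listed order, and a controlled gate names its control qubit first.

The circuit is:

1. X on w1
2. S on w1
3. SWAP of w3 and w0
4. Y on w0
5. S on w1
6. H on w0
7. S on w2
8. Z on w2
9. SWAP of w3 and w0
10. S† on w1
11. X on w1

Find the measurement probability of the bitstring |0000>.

The probability of measuring |0000> is 1/2.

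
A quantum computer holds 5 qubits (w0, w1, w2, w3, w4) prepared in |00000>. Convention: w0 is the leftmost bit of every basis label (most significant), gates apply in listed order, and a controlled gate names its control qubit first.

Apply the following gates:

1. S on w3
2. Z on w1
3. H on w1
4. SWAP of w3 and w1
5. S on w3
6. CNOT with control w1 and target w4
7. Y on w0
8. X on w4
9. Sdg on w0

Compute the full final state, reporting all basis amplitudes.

The resulting statevector has amplitude sqrt(2)/2 on |10001>, sqrt(2)*I/2 on |10011>, and 0 on every other basis state.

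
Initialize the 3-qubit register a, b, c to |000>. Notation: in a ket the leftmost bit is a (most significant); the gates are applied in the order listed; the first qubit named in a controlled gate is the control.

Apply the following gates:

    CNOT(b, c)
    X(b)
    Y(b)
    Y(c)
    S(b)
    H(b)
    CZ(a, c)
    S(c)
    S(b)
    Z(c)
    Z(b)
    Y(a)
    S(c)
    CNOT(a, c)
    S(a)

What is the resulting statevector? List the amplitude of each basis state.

The resulting statevector has amplitude -sqrt(2)/2 on |100>, sqrt(2)*I/2 on |110>, and 0 on every other basis state.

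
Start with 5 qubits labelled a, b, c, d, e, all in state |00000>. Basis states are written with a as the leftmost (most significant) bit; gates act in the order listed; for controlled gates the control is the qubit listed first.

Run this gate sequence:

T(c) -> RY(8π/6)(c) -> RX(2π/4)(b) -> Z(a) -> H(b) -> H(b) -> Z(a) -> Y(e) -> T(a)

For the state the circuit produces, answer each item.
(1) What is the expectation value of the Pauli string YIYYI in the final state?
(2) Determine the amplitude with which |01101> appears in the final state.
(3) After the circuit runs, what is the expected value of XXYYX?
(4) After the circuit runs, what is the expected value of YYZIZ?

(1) The expectation value of YIYYI is 0. Key observation: gates 4-7 undo each other exactly, leaving only the rest of the circuit to track.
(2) The amplitude on |01101> is sqrt(6)/4.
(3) In the final state, XXYYX has expectation 0.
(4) In the final state, YYZIZ has expectation 0.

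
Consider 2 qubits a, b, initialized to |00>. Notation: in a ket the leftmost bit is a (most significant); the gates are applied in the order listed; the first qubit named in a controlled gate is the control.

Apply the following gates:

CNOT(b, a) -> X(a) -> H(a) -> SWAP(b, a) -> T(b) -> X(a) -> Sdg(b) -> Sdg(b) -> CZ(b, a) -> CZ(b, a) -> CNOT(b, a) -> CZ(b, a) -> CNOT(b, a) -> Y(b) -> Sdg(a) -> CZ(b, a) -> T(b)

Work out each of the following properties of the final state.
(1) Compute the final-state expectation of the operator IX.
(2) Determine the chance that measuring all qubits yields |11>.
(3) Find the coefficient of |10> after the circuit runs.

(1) The observable IX averages to 1.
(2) The probability of measuring |11> is 1/2.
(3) The final state's coefficient on |10> equals -sqrt(2)*exp(I*pi/4)/2.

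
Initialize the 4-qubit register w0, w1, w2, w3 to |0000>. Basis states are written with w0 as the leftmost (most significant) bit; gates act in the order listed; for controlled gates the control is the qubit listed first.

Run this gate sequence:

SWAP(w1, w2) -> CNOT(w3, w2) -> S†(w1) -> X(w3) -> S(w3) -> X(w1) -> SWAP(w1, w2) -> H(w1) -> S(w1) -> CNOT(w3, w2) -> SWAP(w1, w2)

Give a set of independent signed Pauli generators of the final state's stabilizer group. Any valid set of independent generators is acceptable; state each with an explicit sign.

The stabilizer group can be generated by +IIYI, +ZIII, +IZII, -IIIZ, among other valid generating sets.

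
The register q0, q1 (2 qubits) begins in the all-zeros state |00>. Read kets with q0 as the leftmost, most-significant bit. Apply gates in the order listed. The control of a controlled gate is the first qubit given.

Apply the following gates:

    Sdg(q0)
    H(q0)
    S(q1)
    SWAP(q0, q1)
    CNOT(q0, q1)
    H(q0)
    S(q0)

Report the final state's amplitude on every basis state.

The final amplitudes are 1/2 on |00>, 1/2 on |01>, I/2 on |10>, I/2 on |11>.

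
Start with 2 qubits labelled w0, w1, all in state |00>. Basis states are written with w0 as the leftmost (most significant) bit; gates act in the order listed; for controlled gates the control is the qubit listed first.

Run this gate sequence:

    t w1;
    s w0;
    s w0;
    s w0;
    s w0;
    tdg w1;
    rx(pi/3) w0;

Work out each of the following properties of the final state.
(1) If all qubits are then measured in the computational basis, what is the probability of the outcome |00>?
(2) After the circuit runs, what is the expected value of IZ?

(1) The probability of measuring |00> is 3/4. Key observation: gates 2-5 undo each other exactly, leaving only the rest of the circuit to track.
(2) The expectation value of IZ is 1.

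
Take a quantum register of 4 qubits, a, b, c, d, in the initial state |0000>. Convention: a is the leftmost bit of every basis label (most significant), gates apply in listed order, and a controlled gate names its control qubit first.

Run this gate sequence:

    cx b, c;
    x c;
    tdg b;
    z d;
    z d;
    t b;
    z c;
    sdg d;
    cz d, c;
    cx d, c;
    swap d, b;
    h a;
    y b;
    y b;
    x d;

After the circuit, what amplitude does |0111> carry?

The final state's coefficient on |0111> equals 0. Key observation: the block from step 3 through step 6 cancels to the identity and can be dropped.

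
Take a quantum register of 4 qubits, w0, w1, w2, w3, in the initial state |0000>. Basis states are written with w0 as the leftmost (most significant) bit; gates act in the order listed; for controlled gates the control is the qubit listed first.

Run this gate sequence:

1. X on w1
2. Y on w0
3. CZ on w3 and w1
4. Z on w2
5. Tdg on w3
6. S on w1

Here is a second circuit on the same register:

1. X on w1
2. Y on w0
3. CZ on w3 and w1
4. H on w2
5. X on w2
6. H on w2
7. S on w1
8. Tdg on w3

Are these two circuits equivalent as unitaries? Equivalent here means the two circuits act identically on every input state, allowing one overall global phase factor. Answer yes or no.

Yes: on every input state the two circuits agree up to one overall phase factor.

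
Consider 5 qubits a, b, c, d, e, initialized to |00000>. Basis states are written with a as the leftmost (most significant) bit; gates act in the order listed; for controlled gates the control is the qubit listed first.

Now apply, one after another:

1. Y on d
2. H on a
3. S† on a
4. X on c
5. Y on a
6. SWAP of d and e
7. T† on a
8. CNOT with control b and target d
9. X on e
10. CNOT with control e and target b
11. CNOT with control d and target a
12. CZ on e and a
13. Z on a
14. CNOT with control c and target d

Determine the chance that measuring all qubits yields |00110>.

The probability of measuring |00110> is 1/2.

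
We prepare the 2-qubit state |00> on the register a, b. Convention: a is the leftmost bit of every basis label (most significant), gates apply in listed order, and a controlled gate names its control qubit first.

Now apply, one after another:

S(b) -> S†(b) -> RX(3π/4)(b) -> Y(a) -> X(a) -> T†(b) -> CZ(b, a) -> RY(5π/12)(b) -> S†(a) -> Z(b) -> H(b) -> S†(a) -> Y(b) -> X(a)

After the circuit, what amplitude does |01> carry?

The amplitude on |01> is 0.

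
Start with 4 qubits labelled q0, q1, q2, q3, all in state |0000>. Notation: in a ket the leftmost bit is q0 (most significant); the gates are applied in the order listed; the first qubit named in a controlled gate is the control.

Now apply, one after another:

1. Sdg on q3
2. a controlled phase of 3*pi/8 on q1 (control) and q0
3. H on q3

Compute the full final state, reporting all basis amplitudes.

The final amplitudes are sqrt(2)/2 on |0000>, sqrt(2)/2 on |0001>, and 0 on every other basis state.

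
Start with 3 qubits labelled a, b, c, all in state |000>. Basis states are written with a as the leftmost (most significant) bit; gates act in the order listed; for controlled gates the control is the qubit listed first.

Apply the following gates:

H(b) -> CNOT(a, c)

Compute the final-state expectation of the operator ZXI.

In the final state, ZXI has expectation 1.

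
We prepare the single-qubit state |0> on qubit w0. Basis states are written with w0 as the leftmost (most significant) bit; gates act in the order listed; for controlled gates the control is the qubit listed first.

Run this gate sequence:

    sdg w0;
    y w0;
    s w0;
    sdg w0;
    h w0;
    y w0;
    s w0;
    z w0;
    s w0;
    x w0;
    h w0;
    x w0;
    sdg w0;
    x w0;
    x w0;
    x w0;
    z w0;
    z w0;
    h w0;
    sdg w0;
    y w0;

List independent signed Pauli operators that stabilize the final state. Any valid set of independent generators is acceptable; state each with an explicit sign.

One valid set of independent stabilizer generators is -Y (any independent generating set of the same group is equally correct). Key observation: steps 3-4 multiply out to the identity, so the circuit reduces to the remaining gates.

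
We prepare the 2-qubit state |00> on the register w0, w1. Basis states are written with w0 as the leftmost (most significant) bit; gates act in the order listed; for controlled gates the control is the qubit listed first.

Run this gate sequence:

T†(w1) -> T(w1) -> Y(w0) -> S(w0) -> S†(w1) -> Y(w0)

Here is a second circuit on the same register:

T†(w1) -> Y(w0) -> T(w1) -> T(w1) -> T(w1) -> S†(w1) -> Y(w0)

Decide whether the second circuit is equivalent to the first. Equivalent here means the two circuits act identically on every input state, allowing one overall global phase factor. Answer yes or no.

No, they are not equivalent — no single phase factor reconciles the two unitaries.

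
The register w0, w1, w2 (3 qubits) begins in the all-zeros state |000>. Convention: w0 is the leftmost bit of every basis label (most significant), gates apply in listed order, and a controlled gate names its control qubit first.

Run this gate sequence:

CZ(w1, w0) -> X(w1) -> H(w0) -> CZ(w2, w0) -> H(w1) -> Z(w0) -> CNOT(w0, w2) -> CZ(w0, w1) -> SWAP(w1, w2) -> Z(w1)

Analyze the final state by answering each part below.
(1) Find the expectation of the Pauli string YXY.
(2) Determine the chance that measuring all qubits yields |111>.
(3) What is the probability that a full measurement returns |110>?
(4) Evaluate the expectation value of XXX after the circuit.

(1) The expectation value of YXY is -1.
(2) The probability of measuring |111> is 1/4.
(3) The probability of measuring |110> is 1/4.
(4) The observable XXX averages to 0.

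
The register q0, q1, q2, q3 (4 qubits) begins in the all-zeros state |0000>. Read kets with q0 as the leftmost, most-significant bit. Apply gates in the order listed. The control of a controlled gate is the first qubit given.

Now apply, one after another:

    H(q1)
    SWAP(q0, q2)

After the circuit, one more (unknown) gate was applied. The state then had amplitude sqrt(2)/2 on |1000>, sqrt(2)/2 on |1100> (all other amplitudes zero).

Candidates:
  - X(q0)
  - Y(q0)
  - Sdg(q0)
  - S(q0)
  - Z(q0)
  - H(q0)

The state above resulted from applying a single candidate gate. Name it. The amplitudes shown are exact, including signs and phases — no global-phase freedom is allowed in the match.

The applied gate was X(q0).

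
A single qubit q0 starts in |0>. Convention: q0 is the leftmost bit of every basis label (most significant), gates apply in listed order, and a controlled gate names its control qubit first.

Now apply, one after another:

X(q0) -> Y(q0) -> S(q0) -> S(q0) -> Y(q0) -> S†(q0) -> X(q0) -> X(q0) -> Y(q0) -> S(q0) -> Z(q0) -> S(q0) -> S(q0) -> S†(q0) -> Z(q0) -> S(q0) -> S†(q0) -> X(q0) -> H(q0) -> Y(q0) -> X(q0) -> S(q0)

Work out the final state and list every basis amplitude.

The resulting statevector has amplitude -sqrt(2)*I/2 on |0>, sqrt(2)/2 on |1>.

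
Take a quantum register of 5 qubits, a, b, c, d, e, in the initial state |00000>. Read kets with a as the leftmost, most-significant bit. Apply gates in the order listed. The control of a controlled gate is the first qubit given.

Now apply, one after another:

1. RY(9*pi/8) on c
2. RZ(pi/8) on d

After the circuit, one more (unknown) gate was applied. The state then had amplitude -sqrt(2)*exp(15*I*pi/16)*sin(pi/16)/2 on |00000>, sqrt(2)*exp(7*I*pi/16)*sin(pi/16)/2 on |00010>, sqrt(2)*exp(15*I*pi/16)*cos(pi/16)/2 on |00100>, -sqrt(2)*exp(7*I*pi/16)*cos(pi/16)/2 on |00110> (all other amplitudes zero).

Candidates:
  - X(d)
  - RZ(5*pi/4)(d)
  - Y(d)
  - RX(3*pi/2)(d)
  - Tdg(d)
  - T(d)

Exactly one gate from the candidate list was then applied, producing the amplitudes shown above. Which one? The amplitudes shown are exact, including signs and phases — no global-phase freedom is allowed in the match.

The unique candidate consistent with the amplitudes is RX(3*pi/2)(d).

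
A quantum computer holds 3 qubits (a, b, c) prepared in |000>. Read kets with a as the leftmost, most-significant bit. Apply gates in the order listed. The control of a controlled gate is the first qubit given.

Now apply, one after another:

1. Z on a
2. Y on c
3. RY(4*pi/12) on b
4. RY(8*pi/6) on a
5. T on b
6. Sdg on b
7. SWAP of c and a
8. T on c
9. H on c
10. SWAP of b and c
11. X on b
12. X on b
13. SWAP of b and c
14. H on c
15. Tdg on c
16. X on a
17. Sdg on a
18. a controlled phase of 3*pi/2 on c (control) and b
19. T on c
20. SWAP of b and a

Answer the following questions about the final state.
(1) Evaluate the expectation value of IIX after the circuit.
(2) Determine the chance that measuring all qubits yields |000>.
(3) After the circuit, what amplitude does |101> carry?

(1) In the final state, IIX has expectation -sqrt(6)/4. Key observation: gates 8-15 undo each other exactly, leaving only the rest of the circuit to track.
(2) The probability of measuring |000> is 3/16.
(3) The amplitude on |101> is sqrt(3)/4.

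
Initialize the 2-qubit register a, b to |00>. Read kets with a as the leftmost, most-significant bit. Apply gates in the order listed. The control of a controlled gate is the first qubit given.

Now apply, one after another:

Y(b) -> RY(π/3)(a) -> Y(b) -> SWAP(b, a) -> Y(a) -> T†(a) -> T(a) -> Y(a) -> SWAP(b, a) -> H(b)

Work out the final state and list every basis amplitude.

The resulting statevector has amplitude sqrt(6)/4 on |00>, sqrt(6)/4 on |01>, sqrt(2)/4 on |10>, sqrt(2)/4 on |11>. Key observation: gates 4-9 undo each other exactly, leaving only the rest of the circuit to track.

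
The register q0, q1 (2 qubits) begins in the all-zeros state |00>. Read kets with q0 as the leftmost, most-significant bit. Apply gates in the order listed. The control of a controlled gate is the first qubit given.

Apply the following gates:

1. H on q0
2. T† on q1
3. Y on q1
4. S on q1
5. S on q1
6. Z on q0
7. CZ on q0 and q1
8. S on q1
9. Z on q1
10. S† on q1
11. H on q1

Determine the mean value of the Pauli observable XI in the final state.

In the final state, XI has expectation 1.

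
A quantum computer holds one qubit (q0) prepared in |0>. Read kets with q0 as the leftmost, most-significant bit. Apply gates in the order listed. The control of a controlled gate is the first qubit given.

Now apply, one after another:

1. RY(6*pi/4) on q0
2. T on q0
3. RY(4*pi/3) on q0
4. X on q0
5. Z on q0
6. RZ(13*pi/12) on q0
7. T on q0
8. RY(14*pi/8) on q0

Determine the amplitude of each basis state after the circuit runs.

The final amplitudes are sqrt(6)*sqrt(sqrt(2)/4 + 1/2)*exp(-13*I*pi/24)/4 + sqrt(2)*sqrt(sqrt(2)/4 + 1/2)*exp(-7*I*pi/24)/4 - sqrt(6)*sqrt(1/2 - sqrt(2)/4)*exp(-23*I*pi/24)/4 + sqrt(2)*sqrt(1/2 - sqrt(2)/4)*exp(19*I*pi/24)/4 on |0>, -sqrt(6)*sqrt(sqrt(2)/4 + 1/2)*exp(-23*I*pi/24)/4 - sqrt(2)*sqrt(1/2 - sqrt(2)/4)*exp(-7*I*pi/24)/4 + sqrt(2)*sqrt(sqrt(2)/4 + 1/2)*exp(19*I*pi/24)/4 - sqrt(6)*sqrt(1/2 - sqrt(2)/4)*exp(-13*I*pi/24)/4 on |1>.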